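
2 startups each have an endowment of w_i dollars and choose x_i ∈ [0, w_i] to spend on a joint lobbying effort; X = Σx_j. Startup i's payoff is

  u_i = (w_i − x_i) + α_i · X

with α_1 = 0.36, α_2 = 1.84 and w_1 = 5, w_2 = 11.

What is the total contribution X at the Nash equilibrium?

∂u_i/∂x_i = α_i − 1, so startup i contributes w_i if α_i > 1, else 0.
α_i > 1 for i ∈ {2}; NE contributions (0, 11), X = 11.

11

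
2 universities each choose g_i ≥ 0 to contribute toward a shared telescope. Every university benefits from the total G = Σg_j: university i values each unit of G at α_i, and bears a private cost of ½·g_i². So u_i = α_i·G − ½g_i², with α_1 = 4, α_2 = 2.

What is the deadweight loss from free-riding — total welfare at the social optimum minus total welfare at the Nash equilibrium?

10

University i's FOC: ∂u_i/∂g_i = α_i − g_i = 0, so g_i* = α_i.
NE contributions = (4, 2); G = 6.
W^NE = (Σα)·G − ½Σα_i² = 6² − ½·20 = 26.
Planner sets g_i = Σα_j = 6 for every i, so G^SO = 2·6 = 12.
W^SO = (Σα)·G^SO − ½·2·(Σα)² = (2/2)·6² = 36.
Deadweight loss = W^SO − W^NE = 10.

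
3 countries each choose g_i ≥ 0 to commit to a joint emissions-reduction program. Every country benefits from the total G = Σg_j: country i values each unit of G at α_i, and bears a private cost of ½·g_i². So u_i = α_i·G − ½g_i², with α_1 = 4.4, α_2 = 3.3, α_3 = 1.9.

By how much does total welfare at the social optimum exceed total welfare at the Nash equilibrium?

Country i's FOC: ∂u_i/∂g_i = α_i − g_i = 0, so g_i* = α_i.
NE contributions = (4.4, 3.3, 1.9); G = 9.6.
W^NE = (Σα)·G − ½Σα_i² = 9.6² − ½·33.86 = 75.23.
Planner sets g_i = Σα_j = 9.6 for every i, so G^SO = 3·9.6 = 28.8.
W^SO = (Σα)·G^SO − ½·3·(Σα)² = (3/2)·9.6² = 138.24.
Deadweight loss = W^SO − W^NE = 63.01.

63.01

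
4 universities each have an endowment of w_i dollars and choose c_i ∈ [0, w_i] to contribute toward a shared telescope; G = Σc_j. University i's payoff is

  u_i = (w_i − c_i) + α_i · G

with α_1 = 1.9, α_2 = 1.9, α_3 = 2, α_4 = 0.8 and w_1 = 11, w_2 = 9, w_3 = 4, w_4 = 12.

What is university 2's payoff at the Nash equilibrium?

45.6

∂u_i/∂c_i = α_i − 1, so university i contributes w_i if α_i > 1, else 0.
α_i > 1 for i ∈ {1, 2, 3}; NE contributions (11, 9, 4, 0), G = 24.
u_2 = (9 − 9) + 1.9·24 = 45.6.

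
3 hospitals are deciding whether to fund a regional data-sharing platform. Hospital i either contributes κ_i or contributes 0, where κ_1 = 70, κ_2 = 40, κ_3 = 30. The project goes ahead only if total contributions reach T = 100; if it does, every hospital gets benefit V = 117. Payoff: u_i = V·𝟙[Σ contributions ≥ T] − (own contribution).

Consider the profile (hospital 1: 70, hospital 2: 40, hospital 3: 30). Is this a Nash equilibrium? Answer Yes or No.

Total = 140 ≥ 100: provided.
Hospital 1 (pledges 70, payoff 47): dropping to 0 → total 70, payoff 0. No gain.
Hospital 2 (pledges 40, payoff 77): dropping to 0 → total 100, payoff 117. Profitable deviation.

No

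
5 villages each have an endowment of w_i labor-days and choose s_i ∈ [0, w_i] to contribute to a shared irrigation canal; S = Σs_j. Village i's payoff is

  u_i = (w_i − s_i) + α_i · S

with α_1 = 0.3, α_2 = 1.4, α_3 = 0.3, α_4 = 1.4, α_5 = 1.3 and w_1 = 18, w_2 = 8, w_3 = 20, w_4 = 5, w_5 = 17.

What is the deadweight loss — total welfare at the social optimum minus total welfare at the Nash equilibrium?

∂u_i/∂s_i = α_i − 1, so village i contributes w_i if α_i > 1, else 0.
α_i > 1 for i ∈ {2, 4, 5}; NE contributions (0, 8, 0, 5, 17), S = 30.
W^NE = Σw_i − S^NE + (Σα_i)·S^NE = 68 + 3.7·30 = 179.
Planner: ∂(Σu_j)/∂s_i = Σα_j − 1 = 3.7 > 0, so everyone contributes w_i; S^SO = 68, W^SO = 68 + 3.7·68 = 319.6.
Deadweight loss = 140.6.

140.6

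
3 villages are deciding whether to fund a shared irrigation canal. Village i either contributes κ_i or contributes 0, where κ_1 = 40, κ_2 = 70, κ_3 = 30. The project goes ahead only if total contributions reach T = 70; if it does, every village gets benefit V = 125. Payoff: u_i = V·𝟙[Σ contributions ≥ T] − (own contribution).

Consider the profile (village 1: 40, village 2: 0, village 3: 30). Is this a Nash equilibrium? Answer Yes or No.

Total = 70 ≥ 70: provided.
Village 1 (pledges 40, payoff 85): dropping to 0 → total 30, payoff 0. No gain.
Village 2 (pledges 0, payoff 125): pledging 70 → total 140, payoff 55. No gain.
Village 3 (pledges 30, payoff 95): dropping to 0 → total 40, payoff 0. No gain.

Yes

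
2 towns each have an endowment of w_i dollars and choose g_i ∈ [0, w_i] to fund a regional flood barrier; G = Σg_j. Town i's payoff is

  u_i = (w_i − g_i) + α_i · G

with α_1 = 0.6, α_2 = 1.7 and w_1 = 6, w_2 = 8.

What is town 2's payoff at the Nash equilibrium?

13.6

∂u_i/∂g_i = α_i − 1, so town i contributes w_i if α_i > 1, else 0.
α_i > 1 for i ∈ {2}; NE contributions (0, 8), G = 8.
u_2 = (8 − 8) + 1.7·8 = 13.6.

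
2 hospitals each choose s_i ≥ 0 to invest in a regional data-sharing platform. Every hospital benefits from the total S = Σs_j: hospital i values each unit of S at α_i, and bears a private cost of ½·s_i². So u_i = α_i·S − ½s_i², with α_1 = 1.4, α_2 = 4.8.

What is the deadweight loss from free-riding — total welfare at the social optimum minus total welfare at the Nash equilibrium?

Hospital i's FOC: ∂u_i/∂s_i = α_i − s_i = 0, so s_i* = α_i.
NE contributions = (1.4, 4.8); S = 6.2.
W^NE = (Σα)·S − ½Σα_i² = 6.2² − ½·25 = 25.94.
Planner sets s_i = Σα_j = 6.2 for every i, so S^SO = 2·6.2 = 12.4.
W^SO = (Σα)·S^SO − ½·2·(Σα)² = (2/2)·6.2² = 38.44.
Deadweight loss = W^SO − W^NE = 12.5.

12.5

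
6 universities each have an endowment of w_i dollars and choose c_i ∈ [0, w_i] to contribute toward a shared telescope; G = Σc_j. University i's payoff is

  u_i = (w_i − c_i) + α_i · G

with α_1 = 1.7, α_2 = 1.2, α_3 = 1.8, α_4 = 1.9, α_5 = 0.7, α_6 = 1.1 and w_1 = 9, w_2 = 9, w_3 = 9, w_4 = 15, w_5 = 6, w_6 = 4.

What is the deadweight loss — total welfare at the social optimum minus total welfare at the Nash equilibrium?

44.4

∂u_i/∂c_i = α_i − 1, so university i contributes w_i if α_i > 1, else 0.
α_i > 1 for i ∈ {1, 2, 3, 4, 6}; NE contributions (9, 9, 9, 15, 0, 4), G = 46.
W^NE = Σw_i − G^NE + (Σα_i)·G^NE = 52 + 7.4·46 = 392.4.
Planner: ∂(Σu_j)/∂c_i = Σα_j − 1 = 7.4 > 0, so everyone contributes w_i; G^SO = 52, W^SO = 52 + 7.4·52 = 436.8.
Deadweight loss = 44.4.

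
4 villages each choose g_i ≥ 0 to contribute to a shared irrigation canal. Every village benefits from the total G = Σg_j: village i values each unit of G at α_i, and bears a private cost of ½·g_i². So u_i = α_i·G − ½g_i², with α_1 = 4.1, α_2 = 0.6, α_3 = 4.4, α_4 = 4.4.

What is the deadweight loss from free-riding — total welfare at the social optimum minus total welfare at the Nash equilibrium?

Village i's FOC: ∂u_i/∂g_i = α_i − g_i = 0, so g_i* = α_i.
NE contributions = (4.1, 0.6, 4.4, 4.4); G = 13.5.
W^NE = (Σα)·G − ½Σα_i² = 13.5² − ½·55.89 = 154.305.
Planner sets g_i = Σα_j = 13.5 for every i, so G^SO = 4·13.5 = 54.
W^SO = (Σα)·G^SO − ½·4·(Σα)² = (4/2)·13.5² = 364.5.
Deadweight loss = W^SO − W^NE = 210.195.

210.195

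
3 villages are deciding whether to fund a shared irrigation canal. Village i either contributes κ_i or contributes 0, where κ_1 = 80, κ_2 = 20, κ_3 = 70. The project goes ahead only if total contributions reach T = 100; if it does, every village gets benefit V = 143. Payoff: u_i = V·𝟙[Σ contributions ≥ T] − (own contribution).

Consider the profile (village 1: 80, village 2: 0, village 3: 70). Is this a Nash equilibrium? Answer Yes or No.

Total = 150 ≥ 100: provided.
Village 1 (pledges 80, payoff 63): dropping to 0 → total 70, payoff 0. No gain.
Village 2 (pledges 0, payoff 143): pledging 20 → total 170, payoff 123. No gain.
Village 3 (pledges 70, payoff 73): dropping to 0 → total 80, payoff 0. No gain.

Yes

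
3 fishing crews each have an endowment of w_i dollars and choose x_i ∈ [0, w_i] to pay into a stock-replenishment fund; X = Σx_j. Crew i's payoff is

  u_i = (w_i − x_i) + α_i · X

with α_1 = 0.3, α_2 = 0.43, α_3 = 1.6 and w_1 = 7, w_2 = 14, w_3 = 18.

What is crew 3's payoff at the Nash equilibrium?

∂u_i/∂x_i = α_i − 1, so crew i contributes w_i if α_i > 1, else 0.
α_i > 1 for i ∈ {3}; NE contributions (0, 0, 18), X = 18.
u_3 = (18 − 18) + 1.6·18 = 28.8.

28.8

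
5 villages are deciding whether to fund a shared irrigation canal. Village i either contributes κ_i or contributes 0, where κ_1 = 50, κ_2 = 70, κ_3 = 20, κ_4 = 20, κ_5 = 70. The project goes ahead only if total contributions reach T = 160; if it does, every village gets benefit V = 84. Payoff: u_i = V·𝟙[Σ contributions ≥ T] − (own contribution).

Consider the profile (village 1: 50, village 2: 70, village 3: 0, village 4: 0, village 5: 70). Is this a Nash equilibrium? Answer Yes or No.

Total = 190 ≥ 160: provided.
Village 1 (pledges 50, payoff 34): dropping to 0 → total 140, payoff 0. No gain.
Village 2 (pledges 70, payoff 14): dropping to 0 → total 120, payoff 0. No gain.
Village 3 (pledges 0, payoff 84): pledging 20 → total 210, payoff 64. No gain.
Village 4 (pledges 0, payoff 84): pledging 20 → total 210, payoff 64. No gain.
Village 5 (pledges 70, payoff 14): dropping to 0 → total 120, payoff 0. No gain.

Yes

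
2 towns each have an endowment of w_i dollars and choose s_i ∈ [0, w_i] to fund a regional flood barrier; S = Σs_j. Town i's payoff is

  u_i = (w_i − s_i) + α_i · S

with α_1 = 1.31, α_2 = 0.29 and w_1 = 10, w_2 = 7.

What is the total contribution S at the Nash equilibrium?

∂u_i/∂s_i = α_i − 1, so town i contributes w_i if α_i > 1, else 0.
α_i > 1 for i ∈ {1}; NE contributions (10, 0), S = 10.

10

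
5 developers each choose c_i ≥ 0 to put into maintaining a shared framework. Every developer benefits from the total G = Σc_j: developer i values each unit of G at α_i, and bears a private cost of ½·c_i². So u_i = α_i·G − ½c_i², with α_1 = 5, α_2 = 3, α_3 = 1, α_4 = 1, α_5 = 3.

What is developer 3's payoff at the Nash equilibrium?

12.5

Developer i's FOC: ∂u_i/∂c_i = α_i − c_i = 0, so c_i* = α_i.
NE contributions = (5, 3, 1, 1, 3); G = 13.
u_3 = α_3·G − ½·(c_3)² = 1·13 − ½·1² = 12.5.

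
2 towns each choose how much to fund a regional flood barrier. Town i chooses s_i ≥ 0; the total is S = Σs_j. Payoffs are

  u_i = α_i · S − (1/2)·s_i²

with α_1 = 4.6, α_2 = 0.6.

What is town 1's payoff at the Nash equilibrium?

Town i's FOC: ∂u_i/∂s_i = α_i − s_i = 0, so s_i* = α_i.
NE contributions = (4.6, 0.6); S = 5.2.
u_1 = α_1·S − ½·(s_1)² = 4.6·5.2 − ½·4.6² = 13.34.

13.34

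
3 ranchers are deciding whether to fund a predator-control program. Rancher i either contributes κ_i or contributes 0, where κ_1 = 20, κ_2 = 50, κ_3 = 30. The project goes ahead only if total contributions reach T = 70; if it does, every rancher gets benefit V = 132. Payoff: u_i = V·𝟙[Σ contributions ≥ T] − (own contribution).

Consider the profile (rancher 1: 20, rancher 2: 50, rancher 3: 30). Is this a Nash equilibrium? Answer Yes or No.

Total = 100 ≥ 70: provided.
Rancher 1 (pledges 20, payoff 112): dropping to 0 → total 80, payoff 132. Profitable deviation.

No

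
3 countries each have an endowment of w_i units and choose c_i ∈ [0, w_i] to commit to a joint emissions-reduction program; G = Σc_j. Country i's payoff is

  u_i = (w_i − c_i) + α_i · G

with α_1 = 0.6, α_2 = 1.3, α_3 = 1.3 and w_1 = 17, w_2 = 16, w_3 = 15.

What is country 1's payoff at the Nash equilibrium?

35.6

∂u_i/∂c_i = α_i − 1, so country i contributes w_i if α_i > 1, else 0.
α_i > 1 for i ∈ {2, 3}; NE contributions (0, 16, 15), G = 31.
u_1 = (17 − 0) + 0.6·31 = 35.6.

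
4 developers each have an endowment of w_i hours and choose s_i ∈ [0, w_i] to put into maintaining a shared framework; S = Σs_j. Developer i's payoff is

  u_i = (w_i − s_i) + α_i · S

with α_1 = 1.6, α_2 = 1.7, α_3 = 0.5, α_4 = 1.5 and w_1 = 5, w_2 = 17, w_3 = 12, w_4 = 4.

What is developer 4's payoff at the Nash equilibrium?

∂u_i/∂s_i = α_i − 1, so developer i contributes w_i if α_i > 1, else 0.
α_i > 1 for i ∈ {1, 2, 4}; NE contributions (5, 17, 0, 4), S = 26.
u_4 = (4 − 4) + 1.5·26 = 39.

39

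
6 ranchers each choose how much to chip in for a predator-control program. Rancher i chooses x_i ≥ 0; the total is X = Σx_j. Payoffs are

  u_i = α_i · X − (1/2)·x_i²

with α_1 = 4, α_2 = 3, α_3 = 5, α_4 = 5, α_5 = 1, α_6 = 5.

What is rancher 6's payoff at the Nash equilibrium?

102.5

Rancher i's FOC: ∂u_i/∂x_i = α_i − x_i = 0, so x_i* = α_i.
NE contributions = (4, 3, 5, 5, 1, 5); X = 23.
u_6 = α_6·X − ½·(x_6)² = 5·23 − ½·5² = 102.5.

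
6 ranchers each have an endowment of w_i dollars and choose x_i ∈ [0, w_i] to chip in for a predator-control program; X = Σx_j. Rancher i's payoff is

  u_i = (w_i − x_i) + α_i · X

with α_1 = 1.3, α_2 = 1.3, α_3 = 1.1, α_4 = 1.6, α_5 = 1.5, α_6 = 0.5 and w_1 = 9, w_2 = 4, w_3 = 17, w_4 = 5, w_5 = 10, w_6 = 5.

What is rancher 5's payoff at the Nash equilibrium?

67.5

∂u_i/∂x_i = α_i − 1, so rancher i contributes w_i if α_i > 1, else 0.
α_i > 1 for i ∈ {1, 2, 3, 4, 5}; NE contributions (9, 4, 17, 5, 10, 0), X = 45.
u_5 = (10 − 10) + 1.5·45 = 67.5.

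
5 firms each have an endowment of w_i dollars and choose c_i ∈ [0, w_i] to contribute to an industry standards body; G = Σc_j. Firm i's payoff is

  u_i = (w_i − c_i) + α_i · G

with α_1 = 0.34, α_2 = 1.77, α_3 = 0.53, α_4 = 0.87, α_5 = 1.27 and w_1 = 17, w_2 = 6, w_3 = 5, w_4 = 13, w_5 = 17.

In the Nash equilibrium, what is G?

∂u_i/∂c_i = α_i − 1, so firm i contributes w_i if α_i > 1, else 0.
α_i > 1 for i ∈ {2, 5}; NE contributions (0, 6, 0, 0, 17), G = 23.

23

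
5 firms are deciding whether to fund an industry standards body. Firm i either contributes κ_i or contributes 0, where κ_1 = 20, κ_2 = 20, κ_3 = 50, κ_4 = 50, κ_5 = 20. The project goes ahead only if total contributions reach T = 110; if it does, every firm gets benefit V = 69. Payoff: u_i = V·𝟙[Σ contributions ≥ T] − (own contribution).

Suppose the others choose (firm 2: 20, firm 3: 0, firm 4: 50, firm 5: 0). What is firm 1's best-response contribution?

0

Others' total = 70. Even contributing 20 gives 90 < 110: no benefit either way.
Best response: 0.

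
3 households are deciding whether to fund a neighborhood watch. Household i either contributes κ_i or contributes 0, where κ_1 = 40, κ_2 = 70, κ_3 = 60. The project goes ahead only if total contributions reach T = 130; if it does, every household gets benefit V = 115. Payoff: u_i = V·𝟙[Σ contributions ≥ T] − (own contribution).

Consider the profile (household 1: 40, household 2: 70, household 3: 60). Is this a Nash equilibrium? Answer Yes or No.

No

Total = 170 ≥ 130: provided.
Household 1 (pledges 40, payoff 75): dropping to 0 → total 130, payoff 115. Profitable deviation.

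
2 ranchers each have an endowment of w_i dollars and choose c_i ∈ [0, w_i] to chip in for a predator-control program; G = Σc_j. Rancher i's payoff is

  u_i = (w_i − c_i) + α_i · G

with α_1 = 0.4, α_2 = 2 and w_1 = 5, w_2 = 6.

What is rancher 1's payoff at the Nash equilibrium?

7.4

∂u_i/∂c_i = α_i − 1, so rancher i contributes w_i if α_i > 1, else 0.
α_i > 1 for i ∈ {2}; NE contributions (0, 6), G = 6.
u_1 = (5 − 0) + 0.4·6 = 7.4.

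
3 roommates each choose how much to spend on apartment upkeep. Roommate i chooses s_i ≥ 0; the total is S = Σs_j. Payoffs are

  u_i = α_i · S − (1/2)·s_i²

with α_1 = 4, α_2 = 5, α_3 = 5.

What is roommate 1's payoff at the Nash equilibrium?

48

Roommate i's FOC: ∂u_i/∂s_i = α_i − s_i = 0, so s_i* = α_i.
NE contributions = (4, 5, 5); S = 14.
u_1 = α_1·S − ½·(s_1)² = 4·14 − ½·4² = 48.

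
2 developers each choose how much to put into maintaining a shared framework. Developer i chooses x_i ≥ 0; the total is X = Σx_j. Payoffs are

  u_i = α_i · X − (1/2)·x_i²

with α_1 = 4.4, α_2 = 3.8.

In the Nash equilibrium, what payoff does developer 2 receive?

23.94

Developer i's FOC: ∂u_i/∂x_i = α_i − x_i = 0, so x_i* = α_i.
NE contributions = (4.4, 3.8); X = 8.2.
u_2 = α_2·X − ½·(x_2)² = 3.8·8.2 − ½·3.8² = 23.94.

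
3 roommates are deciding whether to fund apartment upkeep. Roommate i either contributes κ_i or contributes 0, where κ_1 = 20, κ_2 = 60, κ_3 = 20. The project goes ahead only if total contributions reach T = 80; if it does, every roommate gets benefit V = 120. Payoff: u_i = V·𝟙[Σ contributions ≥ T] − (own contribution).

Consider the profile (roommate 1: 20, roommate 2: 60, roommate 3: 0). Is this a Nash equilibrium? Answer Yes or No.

Total = 80 ≥ 80: provided.
Roommate 1 (pledges 20, payoff 100): dropping to 0 → total 60, payoff 0. No gain.
Roommate 2 (pledges 60, payoff 60): dropping to 0 → total 20, payoff 0. No gain.
Roommate 3 (pledges 0, payoff 120): pledging 20 → total 100, payoff 100. No gain.

Yes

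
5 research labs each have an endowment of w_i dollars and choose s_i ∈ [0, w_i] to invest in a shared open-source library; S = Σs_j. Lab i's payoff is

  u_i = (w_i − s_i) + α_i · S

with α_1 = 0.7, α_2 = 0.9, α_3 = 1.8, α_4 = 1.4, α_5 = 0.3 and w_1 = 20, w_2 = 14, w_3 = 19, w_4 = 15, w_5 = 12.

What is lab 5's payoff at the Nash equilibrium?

22.2

∂u_i/∂s_i = α_i − 1, so lab i contributes w_i if α_i > 1, else 0.
α_i > 1 for i ∈ {3, 4}; NE contributions (0, 0, 19, 15, 0), S = 34.
u_5 = (12 − 0) + 0.3·34 = 22.2.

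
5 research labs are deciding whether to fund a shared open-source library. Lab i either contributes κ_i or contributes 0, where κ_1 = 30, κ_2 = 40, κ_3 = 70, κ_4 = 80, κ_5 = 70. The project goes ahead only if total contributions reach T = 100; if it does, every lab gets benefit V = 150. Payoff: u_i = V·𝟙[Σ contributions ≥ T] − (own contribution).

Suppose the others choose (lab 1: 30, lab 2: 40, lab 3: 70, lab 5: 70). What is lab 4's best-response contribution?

0

Others' total = 210 ≥ 100; contributing adds cost 80 for no extra benefit.
Best response: 0.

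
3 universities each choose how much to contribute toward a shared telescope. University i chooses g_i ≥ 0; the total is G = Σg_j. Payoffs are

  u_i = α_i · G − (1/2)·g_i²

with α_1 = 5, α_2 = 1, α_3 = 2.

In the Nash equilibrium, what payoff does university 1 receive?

27.5

University i's FOC: ∂u_i/∂g_i = α_i − g_i = 0, so g_i* = α_i.
NE contributions = (5, 1, 2); G = 8.
u_1 = α_1·G − ½·(g_1)² = 5·8 − ½·5² = 27.5.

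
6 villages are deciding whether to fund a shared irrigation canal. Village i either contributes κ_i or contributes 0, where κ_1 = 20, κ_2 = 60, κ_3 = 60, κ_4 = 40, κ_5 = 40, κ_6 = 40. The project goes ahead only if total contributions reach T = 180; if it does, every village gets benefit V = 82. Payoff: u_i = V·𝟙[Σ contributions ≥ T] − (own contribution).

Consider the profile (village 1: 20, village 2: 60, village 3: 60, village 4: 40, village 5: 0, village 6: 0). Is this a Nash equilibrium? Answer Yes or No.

Total = 180 ≥ 180: provided.
Village 1 (pledges 20, payoff 62): dropping to 0 → total 160, payoff 0. No gain.
Village 2 (pledges 60, payoff 22): dropping to 0 → total 120, payoff 0. No gain.
Village 3 (pledges 60, payoff 22): dropping to 0 → total 120, payoff 0. No gain.
Village 4 (pledges 40, payoff 42): dropping to 0 → total 140, payoff 0. No gain.
Village 5 (pledges 0, payoff 82): pledging 40 → total 220, payoff 42. No gain.
Village 6 (pledges 0, payoff 82): pledging 40 → total 220, payoff 42. No gain.

Yes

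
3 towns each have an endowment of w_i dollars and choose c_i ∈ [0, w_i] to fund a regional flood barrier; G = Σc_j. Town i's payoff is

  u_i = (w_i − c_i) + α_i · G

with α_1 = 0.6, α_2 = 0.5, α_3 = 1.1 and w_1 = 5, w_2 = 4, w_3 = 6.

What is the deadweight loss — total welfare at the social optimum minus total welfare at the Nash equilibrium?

10.8

∂u_i/∂c_i = α_i − 1, so town i contributes w_i if α_i > 1, else 0.
α_i > 1 for i ∈ {3}; NE contributions (0, 0, 6), G = 6.
W^NE = Σw_i − G^NE + (Σα_i)·G^NE = 15 + 1.2·6 = 22.2.
Planner: ∂(Σu_j)/∂c_i = Σα_j − 1 = 1.2 > 0, so everyone contributes w_i; G^SO = 15, W^SO = 15 + 1.2·15 = 33.
Deadweight loss = 10.8.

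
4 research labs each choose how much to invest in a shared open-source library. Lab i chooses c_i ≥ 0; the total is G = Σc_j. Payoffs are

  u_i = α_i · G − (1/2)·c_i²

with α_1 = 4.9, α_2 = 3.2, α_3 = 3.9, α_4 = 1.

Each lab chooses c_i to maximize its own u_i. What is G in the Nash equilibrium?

Lab i's FOC: ∂u_i/∂c_i = α_i − c_i = 0, so c_i* = α_i.
NE contributions = (4.9, 3.2, 3.9, 1); G = 13.

13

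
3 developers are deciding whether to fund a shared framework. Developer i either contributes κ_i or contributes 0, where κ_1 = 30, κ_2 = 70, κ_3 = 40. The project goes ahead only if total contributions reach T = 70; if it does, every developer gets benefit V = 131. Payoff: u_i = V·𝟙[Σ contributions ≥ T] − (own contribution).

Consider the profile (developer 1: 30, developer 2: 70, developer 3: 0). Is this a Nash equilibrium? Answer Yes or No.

No

Total = 100 ≥ 70: provided.
Developer 1 (pledges 30, payoff 101): dropping to 0 → total 70, payoff 131. Profitable deviation.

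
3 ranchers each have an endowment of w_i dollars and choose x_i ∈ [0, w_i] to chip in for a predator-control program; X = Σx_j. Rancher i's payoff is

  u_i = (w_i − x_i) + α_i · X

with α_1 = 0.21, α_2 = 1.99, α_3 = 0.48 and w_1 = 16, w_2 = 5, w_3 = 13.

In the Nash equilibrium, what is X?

∂u_i/∂x_i = α_i − 1, so rancher i contributes w_i if α_i > 1, else 0.
α_i > 1 for i ∈ {2}; NE contributions (0, 5, 0), X = 5.

5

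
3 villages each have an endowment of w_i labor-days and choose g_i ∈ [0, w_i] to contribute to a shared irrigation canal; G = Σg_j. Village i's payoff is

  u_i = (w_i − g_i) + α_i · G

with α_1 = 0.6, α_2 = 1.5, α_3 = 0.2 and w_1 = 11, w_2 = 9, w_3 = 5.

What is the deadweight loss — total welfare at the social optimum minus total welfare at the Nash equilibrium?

∂u_i/∂g_i = α_i − 1, so village i contributes w_i if α_i > 1, else 0.
α_i > 1 for i ∈ {2}; NE contributions (0, 9, 0), G = 9.
W^NE = Σw_i − G^NE + (Σα_i)·G^NE = 25 + 1.3·9 = 36.7.
Planner: ∂(Σu_j)/∂g_i = Σα_j − 1 = 1.3 > 0, so everyone contributes w_i; G^SO = 25, W^SO = 25 + 1.3·25 = 57.5.
Deadweight loss = 20.8.

20.8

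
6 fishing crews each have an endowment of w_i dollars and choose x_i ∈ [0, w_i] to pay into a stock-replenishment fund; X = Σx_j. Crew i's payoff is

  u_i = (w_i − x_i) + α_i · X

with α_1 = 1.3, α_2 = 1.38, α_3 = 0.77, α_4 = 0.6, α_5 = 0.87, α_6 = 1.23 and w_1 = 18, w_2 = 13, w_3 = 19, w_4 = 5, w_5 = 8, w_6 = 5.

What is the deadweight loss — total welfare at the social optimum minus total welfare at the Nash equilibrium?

∂u_i/∂x_i = α_i − 1, so crew i contributes w_i if α_i > 1, else 0.
α_i > 1 for i ∈ {1, 2, 6}; NE contributions (18, 13, 0, 0, 0, 5), X = 36.
W^NE = Σw_i − X^NE + (Σα_i)·X^NE = 68 + 5.15·36 = 253.4.
Planner: ∂(Σu_j)/∂x_i = Σα_j − 1 = 5.15 > 0, so everyone contributes w_i; X^SO = 68, W^SO = 68 + 5.15·68 = 418.2.
Deadweight loss = 164.8.

164.8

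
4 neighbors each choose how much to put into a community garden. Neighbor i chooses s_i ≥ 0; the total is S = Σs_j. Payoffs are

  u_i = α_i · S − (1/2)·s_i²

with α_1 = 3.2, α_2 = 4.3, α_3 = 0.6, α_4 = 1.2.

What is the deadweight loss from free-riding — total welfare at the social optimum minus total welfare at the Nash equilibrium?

Neighbor i's FOC: ∂u_i/∂s_i = α_i − s_i = 0, so s_i* = α_i.
NE contributions = (3.2, 4.3, 0.6, 1.2); S = 9.3.
W^NE = (Σα)·S − ½Σα_i² = 9.3² − ½·30.53 = 71.225.
Planner sets s_i = Σα_j = 9.3 for every i, so S^SO = 4·9.3 = 37.2.
W^SO = (Σα)·S^SO − ½·4·(Σα)² = (4/2)·9.3² = 172.98.
Deadweight loss = W^SO − W^NE = 101.755.

101.755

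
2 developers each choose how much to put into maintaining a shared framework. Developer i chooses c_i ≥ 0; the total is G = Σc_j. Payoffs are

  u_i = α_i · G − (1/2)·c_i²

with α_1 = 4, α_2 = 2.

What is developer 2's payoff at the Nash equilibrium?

Developer i's FOC: ∂u_i/∂c_i = α_i − c_i = 0, so c_i* = α_i.
NE contributions = (4, 2); G = 6.
u_2 = α_2·G − ½·(c_2)² = 2·6 − ½·2² = 10.

10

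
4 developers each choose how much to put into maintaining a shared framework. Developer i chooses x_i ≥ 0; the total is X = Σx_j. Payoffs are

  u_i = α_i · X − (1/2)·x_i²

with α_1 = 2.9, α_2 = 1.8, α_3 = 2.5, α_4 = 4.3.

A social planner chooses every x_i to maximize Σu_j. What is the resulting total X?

46

Planner FOC: ∂(Σu_j)/∂x_i = (Σα_j) − x_i = 0, so x_i^SO = Σα_j = 11.5 for every i; X^SO = 46.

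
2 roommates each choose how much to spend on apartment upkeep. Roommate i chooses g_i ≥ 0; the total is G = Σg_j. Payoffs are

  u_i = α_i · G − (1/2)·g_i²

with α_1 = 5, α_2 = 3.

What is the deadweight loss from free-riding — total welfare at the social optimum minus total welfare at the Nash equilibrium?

Roommate i's FOC: ∂u_i/∂g_i = α_i − g_i = 0, so g_i* = α_i.
NE contributions = (5, 3); G = 8.
W^NE = (Σα)·G − ½Σα_i² = 8² − ½·34 = 47.
Planner sets g_i = Σα_j = 8 for every i, so G^SO = 2·8 = 16.
W^SO = (Σα)·G^SO − ½·2·(Σα)² = (2/2)·8² = 64.
Deadweight loss = W^SO − W^NE = 17.

17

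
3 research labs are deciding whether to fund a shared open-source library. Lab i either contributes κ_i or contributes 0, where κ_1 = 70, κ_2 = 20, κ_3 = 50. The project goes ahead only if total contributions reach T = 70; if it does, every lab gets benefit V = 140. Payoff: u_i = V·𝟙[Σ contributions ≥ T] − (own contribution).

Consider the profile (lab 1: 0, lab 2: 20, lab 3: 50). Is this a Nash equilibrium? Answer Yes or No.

Total = 70 ≥ 70: provided.
Lab 1 (pledges 0, payoff 140): pledging 70 → total 140, payoff 70. No gain.
Lab 2 (pledges 20, payoff 120): dropping to 0 → total 50, payoff 0. No gain.
Lab 3 (pledges 50, payoff 90): dropping to 0 → total 20, payoff 0. No gain.

Yes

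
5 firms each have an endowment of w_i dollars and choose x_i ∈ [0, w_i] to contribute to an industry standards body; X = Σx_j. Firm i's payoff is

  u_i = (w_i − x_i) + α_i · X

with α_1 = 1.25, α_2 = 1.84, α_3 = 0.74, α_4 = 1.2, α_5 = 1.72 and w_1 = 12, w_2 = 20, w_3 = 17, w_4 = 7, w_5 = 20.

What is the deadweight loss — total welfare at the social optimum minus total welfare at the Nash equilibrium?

∂u_i/∂x_i = α_i − 1, so firm i contributes w_i if α_i > 1, else 0.
α_i > 1 for i ∈ {1, 2, 4, 5}; NE contributions (12, 20, 0, 7, 20), X = 59.
W^NE = Σw_i − X^NE + (Σα_i)·X^NE = 76 + 5.75·59 = 415.25.
Planner: ∂(Σu_j)/∂x_i = Σα_j − 1 = 5.75 > 0, so everyone contributes w_i; X^SO = 76, W^SO = 76 + 5.75·76 = 513.
Deadweight loss = 97.75.

97.75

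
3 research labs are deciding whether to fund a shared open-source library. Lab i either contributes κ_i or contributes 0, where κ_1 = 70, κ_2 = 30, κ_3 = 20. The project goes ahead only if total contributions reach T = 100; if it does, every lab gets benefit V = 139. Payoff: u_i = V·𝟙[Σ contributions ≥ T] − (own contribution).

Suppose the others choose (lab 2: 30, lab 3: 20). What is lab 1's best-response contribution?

70

Others' total = 50. Contributing 70 brings total to 120 ≥ 100: gain V − κ_1 = 69.
Best response: 70.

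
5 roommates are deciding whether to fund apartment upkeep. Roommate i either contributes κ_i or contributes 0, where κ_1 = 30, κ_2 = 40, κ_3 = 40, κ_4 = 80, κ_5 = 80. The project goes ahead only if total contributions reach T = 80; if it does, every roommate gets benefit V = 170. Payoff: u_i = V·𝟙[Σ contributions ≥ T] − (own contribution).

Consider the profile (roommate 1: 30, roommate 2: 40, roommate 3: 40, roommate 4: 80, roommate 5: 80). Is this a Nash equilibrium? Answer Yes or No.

No

Total = 270 ≥ 80: provided.
Roommate 1 (pledges 30, payoff 140): dropping to 0 → total 240, payoff 170. Profitable deviation.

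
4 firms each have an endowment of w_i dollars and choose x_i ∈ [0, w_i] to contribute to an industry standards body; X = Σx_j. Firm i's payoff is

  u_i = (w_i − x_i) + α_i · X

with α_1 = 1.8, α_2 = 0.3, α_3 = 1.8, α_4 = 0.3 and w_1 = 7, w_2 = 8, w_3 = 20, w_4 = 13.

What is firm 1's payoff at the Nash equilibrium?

48.6

∂u_i/∂x_i = α_i − 1, so firm i contributes w_i if α_i > 1, else 0.
α_i > 1 for i ∈ {1, 3}; NE contributions (7, 0, 20, 0), X = 27.
u_1 = (7 − 7) + 1.8·27 = 48.6.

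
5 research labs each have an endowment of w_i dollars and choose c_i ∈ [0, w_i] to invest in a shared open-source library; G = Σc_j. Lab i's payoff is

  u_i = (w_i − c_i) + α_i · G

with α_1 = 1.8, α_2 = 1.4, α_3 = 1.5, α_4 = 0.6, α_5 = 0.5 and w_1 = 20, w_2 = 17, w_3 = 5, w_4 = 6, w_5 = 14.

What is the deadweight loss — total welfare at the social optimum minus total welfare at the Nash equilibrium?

∂u_i/∂c_i = α_i − 1, so lab i contributes w_i if α_i > 1, else 0.
α_i > 1 for i ∈ {1, 2, 3}; NE contributions (20, 17, 5, 0, 0), G = 42.
W^NE = Σw_i − G^NE + (Σα_i)·G^NE = 62 + 4.8·42 = 263.6.
Planner: ∂(Σu_j)/∂c_i = Σα_j − 1 = 4.8 > 0, so everyone contributes w_i; G^SO = 62, W^SO = 62 + 4.8·62 = 359.6.
Deadweight loss = 96.

96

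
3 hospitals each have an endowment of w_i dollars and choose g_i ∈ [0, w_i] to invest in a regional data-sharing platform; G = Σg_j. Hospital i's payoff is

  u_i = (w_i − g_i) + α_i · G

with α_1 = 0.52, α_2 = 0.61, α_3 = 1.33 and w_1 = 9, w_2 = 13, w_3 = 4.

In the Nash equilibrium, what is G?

4

∂u_i/∂g_i = α_i − 1, so hospital i contributes w_i if α_i > 1, else 0.
α_i > 1 for i ∈ {3}; NE contributions (0, 0, 4), G = 4.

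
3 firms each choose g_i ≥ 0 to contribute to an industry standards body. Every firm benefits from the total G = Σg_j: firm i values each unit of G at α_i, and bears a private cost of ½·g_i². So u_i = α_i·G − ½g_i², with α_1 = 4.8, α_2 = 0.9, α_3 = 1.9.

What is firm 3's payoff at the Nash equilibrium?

Firm i's FOC: ∂u_i/∂g_i = α_i − g_i = 0, so g_i* = α_i.
NE contributions = (4.8, 0.9, 1.9); G = 7.6.
u_3 = α_3·G − ½·(g_3)² = 1.9·7.6 − ½·1.9² = 12.635.

12.635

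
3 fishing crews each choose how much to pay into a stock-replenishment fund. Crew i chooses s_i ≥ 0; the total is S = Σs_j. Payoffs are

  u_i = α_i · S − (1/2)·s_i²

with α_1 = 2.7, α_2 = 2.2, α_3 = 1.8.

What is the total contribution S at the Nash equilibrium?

6.7

Crew i's FOC: ∂u_i/∂s_i = α_i − s_i = 0, so s_i* = α_i.
NE contributions = (2.7, 2.2, 1.8); S = 6.7.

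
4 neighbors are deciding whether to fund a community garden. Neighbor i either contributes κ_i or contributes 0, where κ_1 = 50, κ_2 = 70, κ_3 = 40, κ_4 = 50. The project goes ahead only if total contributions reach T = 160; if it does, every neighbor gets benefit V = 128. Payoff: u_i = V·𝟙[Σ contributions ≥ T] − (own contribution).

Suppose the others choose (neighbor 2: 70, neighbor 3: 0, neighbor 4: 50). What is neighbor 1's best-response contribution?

Others' total = 120. Contributing 50 brings total to 170 ≥ 160: gain V − κ_1 = 78.
Best response: 50.

50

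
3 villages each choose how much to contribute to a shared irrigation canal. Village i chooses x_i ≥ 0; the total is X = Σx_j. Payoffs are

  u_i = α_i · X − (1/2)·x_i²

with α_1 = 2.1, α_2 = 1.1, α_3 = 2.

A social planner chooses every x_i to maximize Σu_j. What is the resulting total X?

15.6

Planner FOC: ∂(Σu_j)/∂x_i = (Σα_j) − x_i = 0, so x_i^SO = Σα_j = 5.2 for every i; X^SO = 15.6.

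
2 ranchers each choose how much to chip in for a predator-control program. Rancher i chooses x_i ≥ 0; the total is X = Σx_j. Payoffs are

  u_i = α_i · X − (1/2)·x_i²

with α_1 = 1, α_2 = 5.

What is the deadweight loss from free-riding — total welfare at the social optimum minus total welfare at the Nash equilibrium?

Rancher i's FOC: ∂u_i/∂x_i = α_i − x_i = 0, so x_i* = α_i.
NE contributions = (1, 5); X = 6.
W^NE = (Σα)·X − ½Σα_i² = 6² − ½·26 = 23.
Planner sets x_i = Σα_j = 6 for every i, so X^SO = 2·6 = 12.
W^SO = (Σα)·X^SO − ½·2·(Σα)² = (2/2)·6² = 36.
Deadweight loss = W^SO − W^NE = 13.

13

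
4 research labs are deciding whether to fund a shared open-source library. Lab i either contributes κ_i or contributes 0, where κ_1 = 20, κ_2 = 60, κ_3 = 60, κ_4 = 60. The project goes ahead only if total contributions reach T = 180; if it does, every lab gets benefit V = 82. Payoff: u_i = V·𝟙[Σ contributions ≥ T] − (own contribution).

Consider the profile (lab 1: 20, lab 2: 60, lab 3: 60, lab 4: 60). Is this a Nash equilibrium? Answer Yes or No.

No

Total = 200 ≥ 180: provided.
Lab 1 (pledges 20, payoff 62): dropping to 0 → total 180, payoff 82. Profitable deviation.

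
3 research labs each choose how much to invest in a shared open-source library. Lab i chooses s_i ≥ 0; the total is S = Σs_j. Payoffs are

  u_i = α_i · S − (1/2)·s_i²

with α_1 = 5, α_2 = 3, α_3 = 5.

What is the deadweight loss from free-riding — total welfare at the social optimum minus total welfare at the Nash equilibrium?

Lab i's FOC: ∂u_i/∂s_i = α_i − s_i = 0, so s_i* = α_i.
NE contributions = (5, 3, 5); S = 13.
W^NE = (Σα)·S − ½Σα_i² = 13² − ½·59 = 139.5.
Planner sets s_i = Σα_j = 13 for every i, so S^SO = 3·13 = 39.
W^SO = (Σα)·S^SO − ½·3·(Σα)² = (3/2)·13² = 253.5.
Deadweight loss = W^SO − W^NE = 114.

114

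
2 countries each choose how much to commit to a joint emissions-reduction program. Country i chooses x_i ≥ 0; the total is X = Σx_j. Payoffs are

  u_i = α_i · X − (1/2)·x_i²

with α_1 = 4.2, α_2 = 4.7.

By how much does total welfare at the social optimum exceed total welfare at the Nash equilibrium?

Country i's FOC: ∂u_i/∂x_i = α_i − x_i = 0, so x_i* = α_i.
NE contributions = (4.2, 4.7); X = 8.9.
W^NE = (Σα)·X − ½Σα_i² = 8.9² − ½·39.73 = 59.345.
Planner sets x_i = Σα_j = 8.9 for every i, so X^SO = 2·8.9 = 17.8.
W^SO = (Σα)·X^SO − ½·2·(Σα)² = (2/2)·8.9² = 79.21.
Deadweight loss = W^SO − W^NE = 19.865.

19.865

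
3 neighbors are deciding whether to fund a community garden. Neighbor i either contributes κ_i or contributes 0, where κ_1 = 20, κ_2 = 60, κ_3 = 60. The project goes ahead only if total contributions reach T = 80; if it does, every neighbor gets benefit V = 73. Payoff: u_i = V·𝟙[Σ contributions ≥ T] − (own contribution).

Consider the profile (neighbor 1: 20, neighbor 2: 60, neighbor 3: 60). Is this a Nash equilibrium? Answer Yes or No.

Total = 140 ≥ 80: provided.
Neighbor 1 (pledges 20, payoff 53): dropping to 0 → total 120, payoff 73. Profitable deviation.

No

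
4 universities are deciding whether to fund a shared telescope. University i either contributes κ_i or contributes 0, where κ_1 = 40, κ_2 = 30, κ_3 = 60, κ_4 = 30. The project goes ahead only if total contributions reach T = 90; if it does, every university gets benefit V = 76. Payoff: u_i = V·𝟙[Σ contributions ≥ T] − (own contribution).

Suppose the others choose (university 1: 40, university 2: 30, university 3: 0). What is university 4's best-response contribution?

Others' total = 70. Contributing 30 brings total to 100 ≥ 90: gain V − κ_4 = 46.
Best response: 30.

30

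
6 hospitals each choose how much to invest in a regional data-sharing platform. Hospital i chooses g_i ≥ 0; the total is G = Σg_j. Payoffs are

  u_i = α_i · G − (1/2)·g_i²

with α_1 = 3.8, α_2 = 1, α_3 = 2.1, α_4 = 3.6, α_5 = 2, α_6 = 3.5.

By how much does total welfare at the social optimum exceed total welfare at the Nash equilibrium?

536.53

Hospital i's FOC: ∂u_i/∂g_i = α_i − g_i = 0, so g_i* = α_i.
NE contributions = (3.8, 1, 2.1, 3.6, 2, 3.5); G = 16.
W^NE = (Σα)·G − ½Σα_i² = 16² − ½·49.06 = 231.47.
Planner sets g_i = Σα_j = 16 for every i, so G^SO = 6·16 = 96.
W^SO = (Σα)·G^SO − ½·6·(Σα)² = (6/2)·16² = 768.
Deadweight loss = W^SO − W^NE = 536.53.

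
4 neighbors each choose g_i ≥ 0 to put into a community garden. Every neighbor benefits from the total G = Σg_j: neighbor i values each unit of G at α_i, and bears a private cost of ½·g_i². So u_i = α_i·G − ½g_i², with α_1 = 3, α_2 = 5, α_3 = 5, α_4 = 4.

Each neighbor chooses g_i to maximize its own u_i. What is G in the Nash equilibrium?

Neighbor i's FOC: ∂u_i/∂g_i = α_i − g_i = 0, so g_i* = α_i.
NE contributions = (3, 5, 5, 4); G = 17.

17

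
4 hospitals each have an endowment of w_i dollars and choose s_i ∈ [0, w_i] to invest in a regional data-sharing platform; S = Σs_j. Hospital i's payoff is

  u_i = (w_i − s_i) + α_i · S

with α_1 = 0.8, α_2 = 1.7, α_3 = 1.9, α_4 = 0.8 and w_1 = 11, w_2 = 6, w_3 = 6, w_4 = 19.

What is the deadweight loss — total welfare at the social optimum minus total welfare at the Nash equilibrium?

126

∂u_i/∂s_i = α_i − 1, so hospital i contributes w_i if α_i > 1, else 0.
α_i > 1 for i ∈ {2, 3}; NE contributions (0, 6, 6, 0), S = 12.
W^NE = Σw_i − S^NE + (Σα_i)·S^NE = 42 + 4.2·12 = 92.4.
Planner: ∂(Σu_j)/∂s_i = Σα_j − 1 = 4.2 > 0, so everyone contributes w_i; S^SO = 42, W^SO = 42 + 4.2·42 = 218.4.
Deadweight loss = 126.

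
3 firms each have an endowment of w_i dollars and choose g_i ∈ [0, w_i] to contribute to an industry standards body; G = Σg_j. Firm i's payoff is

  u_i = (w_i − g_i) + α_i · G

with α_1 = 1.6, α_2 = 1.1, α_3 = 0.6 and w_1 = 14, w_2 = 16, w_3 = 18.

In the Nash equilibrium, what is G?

∂u_i/∂g_i = α_i − 1, so firm i contributes w_i if α_i > 1, else 0.
α_i > 1 for i ∈ {1, 2}; NE contributions (14, 16, 0), G = 30.

30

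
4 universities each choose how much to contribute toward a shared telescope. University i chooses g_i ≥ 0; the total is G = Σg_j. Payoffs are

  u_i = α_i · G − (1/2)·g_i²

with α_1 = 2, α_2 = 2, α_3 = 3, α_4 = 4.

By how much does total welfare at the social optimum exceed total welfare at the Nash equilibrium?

137.5

University i's FOC: ∂u_i/∂g_i = α_i − g_i = 0, so g_i* = α_i.
NE contributions = (2, 2, 3, 4); G = 11.
W^NE = (Σα)·G − ½Σα_i² = 11² − ½·33 = 104.5.
Planner sets g_i = Σα_j = 11 for every i, so G^SO = 4·11 = 44.
W^SO = (Σα)·G^SO − ½·4·(Σα)² = (4/2)·11² = 242.
Deadweight loss = W^SO − W^NE = 137.5.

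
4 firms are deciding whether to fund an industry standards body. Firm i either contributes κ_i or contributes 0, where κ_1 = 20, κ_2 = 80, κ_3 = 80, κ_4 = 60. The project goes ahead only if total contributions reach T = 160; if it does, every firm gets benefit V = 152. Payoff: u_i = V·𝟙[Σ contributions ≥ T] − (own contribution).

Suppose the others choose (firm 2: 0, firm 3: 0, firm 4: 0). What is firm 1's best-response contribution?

0

Others' total = 0. Even contributing 20 gives 20 < 160: no benefit either way.
Best response: 0.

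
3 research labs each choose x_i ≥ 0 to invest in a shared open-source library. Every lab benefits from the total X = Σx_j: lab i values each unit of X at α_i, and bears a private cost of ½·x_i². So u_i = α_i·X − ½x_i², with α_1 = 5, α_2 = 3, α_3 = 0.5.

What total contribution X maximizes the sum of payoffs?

25.5

Planner FOC: ∂(Σu_j)/∂x_i = (Σα_j) − x_i = 0, so x_i^SO = Σα_j = 8.5 for every i; X^SO = 25.5.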